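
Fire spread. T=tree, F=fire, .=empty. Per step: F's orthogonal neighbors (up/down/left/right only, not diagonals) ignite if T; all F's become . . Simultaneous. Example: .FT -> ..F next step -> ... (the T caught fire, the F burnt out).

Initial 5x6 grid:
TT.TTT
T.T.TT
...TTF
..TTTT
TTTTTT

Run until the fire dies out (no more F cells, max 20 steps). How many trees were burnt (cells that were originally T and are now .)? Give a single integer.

Answer: 17

Derivation:
Step 1: +3 fires, +1 burnt (F count now 3)
Step 2: +5 fires, +3 burnt (F count now 5)
Step 3: +3 fires, +5 burnt (F count now 3)
Step 4: +3 fires, +3 burnt (F count now 3)
Step 5: +1 fires, +3 burnt (F count now 1)
Step 6: +1 fires, +1 burnt (F count now 1)
Step 7: +1 fires, +1 burnt (F count now 1)
Step 8: +0 fires, +1 burnt (F count now 0)
Fire out after step 8
Initially T: 21, now '.': 26
Total burnt (originally-T cells now '.'): 17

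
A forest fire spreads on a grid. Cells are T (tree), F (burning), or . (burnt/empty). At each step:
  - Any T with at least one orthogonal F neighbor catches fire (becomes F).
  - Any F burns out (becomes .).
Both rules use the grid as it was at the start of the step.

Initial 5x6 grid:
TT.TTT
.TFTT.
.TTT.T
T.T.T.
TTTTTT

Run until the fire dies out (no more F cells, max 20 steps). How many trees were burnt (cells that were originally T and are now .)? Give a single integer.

Step 1: +3 fires, +1 burnt (F count now 3)
Step 2: +6 fires, +3 burnt (F count now 6)
Step 3: +3 fires, +6 burnt (F count now 3)
Step 4: +3 fires, +3 burnt (F count now 3)
Step 5: +2 fires, +3 burnt (F count now 2)
Step 6: +3 fires, +2 burnt (F count now 3)
Step 7: +0 fires, +3 burnt (F count now 0)
Fire out after step 7
Initially T: 21, now '.': 29
Total burnt (originally-T cells now '.'): 20

Answer: 20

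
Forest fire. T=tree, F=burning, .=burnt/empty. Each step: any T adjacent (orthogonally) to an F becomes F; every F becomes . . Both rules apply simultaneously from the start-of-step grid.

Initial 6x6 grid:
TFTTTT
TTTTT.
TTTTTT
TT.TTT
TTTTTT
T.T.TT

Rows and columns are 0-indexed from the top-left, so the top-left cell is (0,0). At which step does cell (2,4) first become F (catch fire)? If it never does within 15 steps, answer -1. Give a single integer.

Step 1: cell (2,4)='T' (+3 fires, +1 burnt)
Step 2: cell (2,4)='T' (+4 fires, +3 burnt)
Step 3: cell (2,4)='T' (+5 fires, +4 burnt)
Step 4: cell (2,4)='T' (+5 fires, +5 burnt)
Step 5: cell (2,4)='F' (+4 fires, +5 burnt)
  -> target ignites at step 5
Step 6: cell (2,4)='.' (+5 fires, +4 burnt)
Step 7: cell (2,4)='.' (+2 fires, +5 burnt)
Step 8: cell (2,4)='.' (+2 fires, +2 burnt)
Step 9: cell (2,4)='.' (+1 fires, +2 burnt)
Step 10: cell (2,4)='.' (+0 fires, +1 burnt)
  fire out at step 10

5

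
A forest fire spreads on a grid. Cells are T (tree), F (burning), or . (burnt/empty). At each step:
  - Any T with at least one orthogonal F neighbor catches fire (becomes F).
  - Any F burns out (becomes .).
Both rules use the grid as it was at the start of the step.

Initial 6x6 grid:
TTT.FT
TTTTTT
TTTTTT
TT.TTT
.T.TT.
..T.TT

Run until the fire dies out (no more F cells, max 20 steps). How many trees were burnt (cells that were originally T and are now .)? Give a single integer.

Step 1: +2 fires, +1 burnt (F count now 2)
Step 2: +3 fires, +2 burnt (F count now 3)
Step 3: +4 fires, +3 burnt (F count now 4)
Step 4: +6 fires, +4 burnt (F count now 6)
Step 5: +5 fires, +6 burnt (F count now 5)
Step 6: +4 fires, +5 burnt (F count now 4)
Step 7: +2 fires, +4 burnt (F count now 2)
Step 8: +0 fires, +2 burnt (F count now 0)
Fire out after step 8
Initially T: 27, now '.': 35
Total burnt (originally-T cells now '.'): 26

Answer: 26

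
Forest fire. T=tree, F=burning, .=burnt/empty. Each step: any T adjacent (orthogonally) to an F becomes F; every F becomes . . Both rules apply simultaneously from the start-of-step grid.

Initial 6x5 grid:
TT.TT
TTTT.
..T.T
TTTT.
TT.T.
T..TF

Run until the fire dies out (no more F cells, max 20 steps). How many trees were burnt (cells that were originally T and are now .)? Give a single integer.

Step 1: +1 fires, +1 burnt (F count now 1)
Step 2: +1 fires, +1 burnt (F count now 1)
Step 3: +1 fires, +1 burnt (F count now 1)
Step 4: +1 fires, +1 burnt (F count now 1)
Step 5: +2 fires, +1 burnt (F count now 2)
Step 6: +3 fires, +2 burnt (F count now 3)
Step 7: +3 fires, +3 burnt (F count now 3)
Step 8: +4 fires, +3 burnt (F count now 4)
Step 9: +2 fires, +4 burnt (F count now 2)
Step 10: +0 fires, +2 burnt (F count now 0)
Fire out after step 10
Initially T: 19, now '.': 29
Total burnt (originally-T cells now '.'): 18

Answer: 18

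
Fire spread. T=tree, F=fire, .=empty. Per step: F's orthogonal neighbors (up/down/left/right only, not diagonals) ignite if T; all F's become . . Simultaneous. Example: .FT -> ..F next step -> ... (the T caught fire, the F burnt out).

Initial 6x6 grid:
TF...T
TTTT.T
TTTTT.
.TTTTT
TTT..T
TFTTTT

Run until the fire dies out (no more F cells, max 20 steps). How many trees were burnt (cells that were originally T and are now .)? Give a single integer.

Answer: 24

Derivation:
Step 1: +5 fires, +2 burnt (F count now 5)
Step 2: +7 fires, +5 burnt (F count now 7)
Step 3: +5 fires, +7 burnt (F count now 5)
Step 4: +3 fires, +5 burnt (F count now 3)
Step 5: +3 fires, +3 burnt (F count now 3)
Step 6: +1 fires, +3 burnt (F count now 1)
Step 7: +0 fires, +1 burnt (F count now 0)
Fire out after step 7
Initially T: 26, now '.': 34
Total burnt (originally-T cells now '.'): 24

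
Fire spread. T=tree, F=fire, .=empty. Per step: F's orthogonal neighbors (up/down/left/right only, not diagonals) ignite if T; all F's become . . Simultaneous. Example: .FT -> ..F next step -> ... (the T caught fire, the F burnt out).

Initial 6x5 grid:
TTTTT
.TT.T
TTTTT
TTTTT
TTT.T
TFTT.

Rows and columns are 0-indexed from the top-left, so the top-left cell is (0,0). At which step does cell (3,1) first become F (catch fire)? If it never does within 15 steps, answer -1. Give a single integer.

Step 1: cell (3,1)='T' (+3 fires, +1 burnt)
Step 2: cell (3,1)='F' (+4 fires, +3 burnt)
  -> target ignites at step 2
Step 3: cell (3,1)='.' (+3 fires, +4 burnt)
Step 4: cell (3,1)='.' (+4 fires, +3 burnt)
Step 5: cell (3,1)='.' (+4 fires, +4 burnt)
Step 6: cell (3,1)='.' (+4 fires, +4 burnt)
Step 7: cell (3,1)='.' (+2 fires, +4 burnt)
Step 8: cell (3,1)='.' (+1 fires, +2 burnt)
Step 9: cell (3,1)='.' (+0 fires, +1 burnt)
  fire out at step 9

2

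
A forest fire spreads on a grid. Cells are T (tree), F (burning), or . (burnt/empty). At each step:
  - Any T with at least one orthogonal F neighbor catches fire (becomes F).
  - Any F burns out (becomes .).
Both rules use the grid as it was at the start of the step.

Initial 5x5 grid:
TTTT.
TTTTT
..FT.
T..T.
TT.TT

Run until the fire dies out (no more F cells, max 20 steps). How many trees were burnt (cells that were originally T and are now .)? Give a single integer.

Answer: 13

Derivation:
Step 1: +2 fires, +1 burnt (F count now 2)
Step 2: +4 fires, +2 burnt (F count now 4)
Step 3: +5 fires, +4 burnt (F count now 5)
Step 4: +2 fires, +5 burnt (F count now 2)
Step 5: +0 fires, +2 burnt (F count now 0)
Fire out after step 5
Initially T: 16, now '.': 22
Total burnt (originally-T cells now '.'): 13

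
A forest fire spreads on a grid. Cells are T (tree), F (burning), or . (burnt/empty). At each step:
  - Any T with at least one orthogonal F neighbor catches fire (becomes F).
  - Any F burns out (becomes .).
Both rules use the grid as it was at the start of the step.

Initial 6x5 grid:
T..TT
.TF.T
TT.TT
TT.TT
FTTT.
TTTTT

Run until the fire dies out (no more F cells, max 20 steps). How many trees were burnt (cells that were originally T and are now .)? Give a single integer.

Answer: 20

Derivation:
Step 1: +4 fires, +2 burnt (F count now 4)
Step 2: +5 fires, +4 burnt (F count now 5)
Step 3: +2 fires, +5 burnt (F count now 2)
Step 4: +2 fires, +2 burnt (F count now 2)
Step 5: +3 fires, +2 burnt (F count now 3)
Step 6: +1 fires, +3 burnt (F count now 1)
Step 7: +1 fires, +1 burnt (F count now 1)
Step 8: +1 fires, +1 burnt (F count now 1)
Step 9: +1 fires, +1 burnt (F count now 1)
Step 10: +0 fires, +1 burnt (F count now 0)
Fire out after step 10
Initially T: 21, now '.': 29
Total burnt (originally-T cells now '.'): 20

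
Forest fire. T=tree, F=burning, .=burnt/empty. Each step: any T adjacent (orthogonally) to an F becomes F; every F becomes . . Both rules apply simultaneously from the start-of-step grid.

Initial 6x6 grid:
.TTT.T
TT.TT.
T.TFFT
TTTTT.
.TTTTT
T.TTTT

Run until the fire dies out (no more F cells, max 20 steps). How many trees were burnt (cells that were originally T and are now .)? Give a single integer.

Step 1: +6 fires, +2 burnt (F count now 6)
Step 2: +4 fires, +6 burnt (F count now 4)
Step 3: +6 fires, +4 burnt (F count now 6)
Step 4: +5 fires, +6 burnt (F count now 5)
Step 5: +2 fires, +5 burnt (F count now 2)
Step 6: +1 fires, +2 burnt (F count now 1)
Step 7: +0 fires, +1 burnt (F count now 0)
Fire out after step 7
Initially T: 26, now '.': 34
Total burnt (originally-T cells now '.'): 24

Answer: 24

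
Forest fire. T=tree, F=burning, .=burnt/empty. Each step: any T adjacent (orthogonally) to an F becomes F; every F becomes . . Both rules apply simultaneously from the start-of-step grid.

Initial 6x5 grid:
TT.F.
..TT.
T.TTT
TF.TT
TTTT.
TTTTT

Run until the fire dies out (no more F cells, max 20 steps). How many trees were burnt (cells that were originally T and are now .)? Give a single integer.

Answer: 18

Derivation:
Step 1: +3 fires, +2 burnt (F count now 3)
Step 2: +6 fires, +3 burnt (F count now 6)
Step 3: +6 fires, +6 burnt (F count now 6)
Step 4: +2 fires, +6 burnt (F count now 2)
Step 5: +1 fires, +2 burnt (F count now 1)
Step 6: +0 fires, +1 burnt (F count now 0)
Fire out after step 6
Initially T: 20, now '.': 28
Total burnt (originally-T cells now '.'): 18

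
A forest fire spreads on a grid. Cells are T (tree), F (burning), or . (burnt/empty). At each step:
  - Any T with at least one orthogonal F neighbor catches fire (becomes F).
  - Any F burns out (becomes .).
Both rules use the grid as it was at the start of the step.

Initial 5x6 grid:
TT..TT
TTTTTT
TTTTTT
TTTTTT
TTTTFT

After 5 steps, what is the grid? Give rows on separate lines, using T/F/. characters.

Step 1: 3 trees catch fire, 1 burn out
  TT..TT
  TTTTTT
  TTTTTT
  TTTTFT
  TTTF.F
Step 2: 4 trees catch fire, 3 burn out
  TT..TT
  TTTTTT
  TTTTFT
  TTTF.F
  TTF...
Step 3: 5 trees catch fire, 4 burn out
  TT..TT
  TTTTFT
  TTTF.F
  TTF...
  TF....
Step 4: 6 trees catch fire, 5 burn out
  TT..FT
  TTTF.F
  TTF...
  TF....
  F.....
Step 5: 4 trees catch fire, 6 burn out
  TT...F
  TTF...
  TF....
  F.....
  ......

TT...F
TTF...
TF....
F.....
......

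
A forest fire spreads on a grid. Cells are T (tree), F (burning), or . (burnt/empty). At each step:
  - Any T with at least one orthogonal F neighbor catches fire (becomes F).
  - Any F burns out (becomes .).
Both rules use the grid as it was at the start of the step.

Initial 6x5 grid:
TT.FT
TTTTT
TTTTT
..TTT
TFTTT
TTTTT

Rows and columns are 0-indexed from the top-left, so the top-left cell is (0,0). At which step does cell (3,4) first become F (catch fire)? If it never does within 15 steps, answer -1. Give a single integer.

Step 1: cell (3,4)='T' (+5 fires, +2 burnt)
Step 2: cell (3,4)='T' (+7 fires, +5 burnt)
Step 3: cell (3,4)='T' (+6 fires, +7 burnt)
Step 4: cell (3,4)='F' (+5 fires, +6 burnt)
  -> target ignites at step 4
Step 5: cell (3,4)='.' (+2 fires, +5 burnt)
Step 6: cell (3,4)='.' (+0 fires, +2 burnt)
  fire out at step 6

4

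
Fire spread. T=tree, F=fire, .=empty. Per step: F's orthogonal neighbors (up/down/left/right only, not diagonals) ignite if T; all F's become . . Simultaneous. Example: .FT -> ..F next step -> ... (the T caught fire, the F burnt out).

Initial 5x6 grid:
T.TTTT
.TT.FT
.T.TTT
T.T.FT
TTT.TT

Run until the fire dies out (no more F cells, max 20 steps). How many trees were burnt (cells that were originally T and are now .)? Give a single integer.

Answer: 14

Derivation:
Step 1: +5 fires, +2 burnt (F count now 5)
Step 2: +5 fires, +5 burnt (F count now 5)
Step 3: +1 fires, +5 burnt (F count now 1)
Step 4: +1 fires, +1 burnt (F count now 1)
Step 5: +1 fires, +1 burnt (F count now 1)
Step 6: +1 fires, +1 burnt (F count now 1)
Step 7: +0 fires, +1 burnt (F count now 0)
Fire out after step 7
Initially T: 20, now '.': 24
Total burnt (originally-T cells now '.'): 14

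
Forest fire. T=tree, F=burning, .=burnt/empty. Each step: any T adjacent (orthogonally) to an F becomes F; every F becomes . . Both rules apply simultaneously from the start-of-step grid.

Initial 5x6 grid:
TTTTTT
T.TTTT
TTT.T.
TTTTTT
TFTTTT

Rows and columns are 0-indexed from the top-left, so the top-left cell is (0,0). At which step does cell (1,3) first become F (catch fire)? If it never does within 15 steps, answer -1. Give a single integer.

Step 1: cell (1,3)='T' (+3 fires, +1 burnt)
Step 2: cell (1,3)='T' (+4 fires, +3 burnt)
Step 3: cell (1,3)='T' (+4 fires, +4 burnt)
Step 4: cell (1,3)='T' (+4 fires, +4 burnt)
Step 5: cell (1,3)='F' (+5 fires, +4 burnt)
  -> target ignites at step 5
Step 6: cell (1,3)='.' (+3 fires, +5 burnt)
Step 7: cell (1,3)='.' (+2 fires, +3 burnt)
Step 8: cell (1,3)='.' (+1 fires, +2 burnt)
Step 9: cell (1,3)='.' (+0 fires, +1 burnt)
  fire out at step 9

5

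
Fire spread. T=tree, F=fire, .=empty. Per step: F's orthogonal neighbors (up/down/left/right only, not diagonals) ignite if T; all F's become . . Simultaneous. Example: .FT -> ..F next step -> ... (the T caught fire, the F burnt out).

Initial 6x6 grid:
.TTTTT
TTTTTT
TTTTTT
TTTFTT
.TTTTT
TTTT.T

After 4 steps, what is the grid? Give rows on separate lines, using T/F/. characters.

Step 1: 4 trees catch fire, 1 burn out
  .TTTTT
  TTTTTT
  TTTFTT
  TTF.FT
  .TTFTT
  TTTT.T
Step 2: 8 trees catch fire, 4 burn out
  .TTTTT
  TTTFTT
  TTF.FT
  TF...F
  .TF.FT
  TTTF.T
Step 3: 9 trees catch fire, 8 burn out
  .TTFTT
  TTF.FT
  TF...F
  F.....
  .F...F
  TTF..T
Step 4: 7 trees catch fire, 9 burn out
  .TF.FT
  TF...F
  F.....
  ......
  ......
  TF...F

.TF.FT
TF...F
F.....
......
......
TF...F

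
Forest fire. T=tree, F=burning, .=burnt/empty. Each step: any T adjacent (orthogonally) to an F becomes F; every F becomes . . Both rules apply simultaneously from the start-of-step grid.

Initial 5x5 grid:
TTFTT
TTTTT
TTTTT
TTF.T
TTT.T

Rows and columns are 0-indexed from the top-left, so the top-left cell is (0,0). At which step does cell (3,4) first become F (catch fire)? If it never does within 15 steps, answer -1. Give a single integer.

Step 1: cell (3,4)='T' (+6 fires, +2 burnt)
Step 2: cell (3,4)='T' (+8 fires, +6 burnt)
Step 3: cell (3,4)='T' (+5 fires, +8 burnt)
Step 4: cell (3,4)='F' (+1 fires, +5 burnt)
  -> target ignites at step 4
Step 5: cell (3,4)='.' (+1 fires, +1 burnt)
Step 6: cell (3,4)='.' (+0 fires, +1 burnt)
  fire out at step 6

4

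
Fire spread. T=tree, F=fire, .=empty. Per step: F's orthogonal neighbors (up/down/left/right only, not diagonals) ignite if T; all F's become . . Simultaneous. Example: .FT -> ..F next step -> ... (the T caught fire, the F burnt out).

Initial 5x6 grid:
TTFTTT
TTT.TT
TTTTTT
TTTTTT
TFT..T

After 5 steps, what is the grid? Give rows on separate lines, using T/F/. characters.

Step 1: 6 trees catch fire, 2 burn out
  TF.FTT
  TTF.TT
  TTTTTT
  TFTTTT
  F.F..T
Step 2: 7 trees catch fire, 6 burn out
  F...FT
  TF..TT
  TFFTTT
  F.FTTT
  .....T
Step 3: 6 trees catch fire, 7 burn out
  .....F
  F...FT
  F..FTT
  ...FTT
  .....T
Step 4: 3 trees catch fire, 6 burn out
  ......
  .....F
  ....FT
  ....FT
  .....T
Step 5: 2 trees catch fire, 3 burn out
  ......
  ......
  .....F
  .....F
  .....T

......
......
.....F
.....F
.....T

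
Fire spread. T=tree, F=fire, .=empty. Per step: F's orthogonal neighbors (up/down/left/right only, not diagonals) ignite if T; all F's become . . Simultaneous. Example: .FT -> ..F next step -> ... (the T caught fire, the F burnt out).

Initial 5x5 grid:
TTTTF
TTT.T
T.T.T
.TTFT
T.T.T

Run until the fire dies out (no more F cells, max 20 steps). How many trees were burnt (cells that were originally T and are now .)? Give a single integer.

Answer: 16

Derivation:
Step 1: +4 fires, +2 burnt (F count now 4)
Step 2: +6 fires, +4 burnt (F count now 6)
Step 3: +2 fires, +6 burnt (F count now 2)
Step 4: +2 fires, +2 burnt (F count now 2)
Step 5: +1 fires, +2 burnt (F count now 1)
Step 6: +1 fires, +1 burnt (F count now 1)
Step 7: +0 fires, +1 burnt (F count now 0)
Fire out after step 7
Initially T: 17, now '.': 24
Total burnt (originally-T cells now '.'): 16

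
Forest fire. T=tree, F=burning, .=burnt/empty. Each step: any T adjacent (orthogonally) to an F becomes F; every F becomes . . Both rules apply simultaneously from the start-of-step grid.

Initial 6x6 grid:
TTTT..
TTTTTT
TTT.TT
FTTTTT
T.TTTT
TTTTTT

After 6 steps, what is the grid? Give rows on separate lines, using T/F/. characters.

Step 1: 3 trees catch fire, 1 burn out
  TTTT..
  TTTTTT
  FTT.TT
  .FTTTT
  F.TTTT
  TTTTTT
Step 2: 4 trees catch fire, 3 burn out
  TTTT..
  FTTTTT
  .FT.TT
  ..FTTT
  ..TTTT
  FTTTTT
Step 3: 6 trees catch fire, 4 burn out
  FTTT..
  .FTTTT
  ..F.TT
  ...FTT
  ..FTTT
  .FTTTT
Step 4: 5 trees catch fire, 6 burn out
  .FTT..
  ..FTTT
  ....TT
  ....FT
  ...FTT
  ..FTTT
Step 5: 6 trees catch fire, 5 burn out
  ..FT..
  ...FTT
  ....FT
  .....F
  ....FT
  ...FTT
Step 6: 5 trees catch fire, 6 burn out
  ...F..
  ....FT
  .....F
  ......
  .....F
  ....FT

...F..
....FT
.....F
......
.....F
....FT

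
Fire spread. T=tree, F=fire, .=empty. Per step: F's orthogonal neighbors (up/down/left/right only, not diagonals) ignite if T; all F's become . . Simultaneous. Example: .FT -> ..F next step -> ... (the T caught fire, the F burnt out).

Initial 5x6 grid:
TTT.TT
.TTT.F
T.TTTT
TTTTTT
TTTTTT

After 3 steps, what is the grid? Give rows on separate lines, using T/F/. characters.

Step 1: 2 trees catch fire, 1 burn out
  TTT.TF
  .TTT..
  T.TTTF
  TTTTTT
  TTTTTT
Step 2: 3 trees catch fire, 2 burn out
  TTT.F.
  .TTT..
  T.TTF.
  TTTTTF
  TTTTTT
Step 3: 3 trees catch fire, 3 burn out
  TTT...
  .TTT..
  T.TF..
  TTTTF.
  TTTTTF

TTT...
.TTT..
T.TF..
TTTTF.
TTTTTF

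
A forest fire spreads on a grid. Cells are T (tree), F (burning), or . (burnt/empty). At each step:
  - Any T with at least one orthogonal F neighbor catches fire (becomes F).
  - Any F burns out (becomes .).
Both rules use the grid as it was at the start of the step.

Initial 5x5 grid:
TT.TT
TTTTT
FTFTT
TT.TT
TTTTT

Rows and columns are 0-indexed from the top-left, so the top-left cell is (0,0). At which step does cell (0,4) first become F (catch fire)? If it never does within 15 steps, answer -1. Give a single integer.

Step 1: cell (0,4)='T' (+5 fires, +2 burnt)
Step 2: cell (0,4)='T' (+7 fires, +5 burnt)
Step 3: cell (0,4)='T' (+6 fires, +7 burnt)
Step 4: cell (0,4)='F' (+3 fires, +6 burnt)
  -> target ignites at step 4
Step 5: cell (0,4)='.' (+0 fires, +3 burnt)
  fire out at step 5

4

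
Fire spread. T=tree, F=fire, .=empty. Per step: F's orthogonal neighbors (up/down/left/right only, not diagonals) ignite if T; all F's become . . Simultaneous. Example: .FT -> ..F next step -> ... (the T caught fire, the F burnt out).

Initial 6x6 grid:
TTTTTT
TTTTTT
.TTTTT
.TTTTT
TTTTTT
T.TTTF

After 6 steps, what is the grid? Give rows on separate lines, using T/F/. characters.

Step 1: 2 trees catch fire, 1 burn out
  TTTTTT
  TTTTTT
  .TTTTT
  .TTTTT
  TTTTTF
  T.TTF.
Step 2: 3 trees catch fire, 2 burn out
  TTTTTT
  TTTTTT
  .TTTTT
  .TTTTF
  TTTTF.
  T.TF..
Step 3: 4 trees catch fire, 3 burn out
  TTTTTT
  TTTTTT
  .TTTTF
  .TTTF.
  TTTF..
  T.F...
Step 4: 4 trees catch fire, 4 burn out
  TTTTTT
  TTTTTF
  .TTTF.
  .TTF..
  TTF...
  T.....
Step 5: 5 trees catch fire, 4 burn out
  TTTTTF
  TTTTF.
  .TTF..
  .TF...
  TF....
  T.....
Step 6: 5 trees catch fire, 5 burn out
  TTTTF.
  TTTF..
  .TF...
  .F....
  F.....
  T.....

TTTTF.
TTTF..
.TF...
.F....
F.....
T.....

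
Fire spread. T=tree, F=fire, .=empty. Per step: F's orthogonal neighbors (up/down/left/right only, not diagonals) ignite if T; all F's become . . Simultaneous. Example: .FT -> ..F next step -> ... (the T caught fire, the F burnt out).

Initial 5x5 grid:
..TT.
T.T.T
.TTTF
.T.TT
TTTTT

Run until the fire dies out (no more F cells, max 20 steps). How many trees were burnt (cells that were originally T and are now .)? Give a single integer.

Step 1: +3 fires, +1 burnt (F count now 3)
Step 2: +3 fires, +3 burnt (F count now 3)
Step 3: +3 fires, +3 burnt (F count now 3)
Step 4: +3 fires, +3 burnt (F count now 3)
Step 5: +2 fires, +3 burnt (F count now 2)
Step 6: +1 fires, +2 burnt (F count now 1)
Step 7: +0 fires, +1 burnt (F count now 0)
Fire out after step 7
Initially T: 16, now '.': 24
Total burnt (originally-T cells now '.'): 15

Answer: 15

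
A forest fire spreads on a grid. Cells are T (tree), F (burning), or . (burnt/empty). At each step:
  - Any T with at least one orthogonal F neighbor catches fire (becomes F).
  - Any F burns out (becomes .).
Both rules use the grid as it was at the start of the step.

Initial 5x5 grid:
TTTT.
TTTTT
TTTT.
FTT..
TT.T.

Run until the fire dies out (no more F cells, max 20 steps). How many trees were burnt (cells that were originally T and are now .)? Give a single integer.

Step 1: +3 fires, +1 burnt (F count now 3)
Step 2: +4 fires, +3 burnt (F count now 4)
Step 3: +3 fires, +4 burnt (F count now 3)
Step 4: +3 fires, +3 burnt (F count now 3)
Step 5: +2 fires, +3 burnt (F count now 2)
Step 6: +2 fires, +2 burnt (F count now 2)
Step 7: +0 fires, +2 burnt (F count now 0)
Fire out after step 7
Initially T: 18, now '.': 24
Total burnt (originally-T cells now '.'): 17

Answer: 17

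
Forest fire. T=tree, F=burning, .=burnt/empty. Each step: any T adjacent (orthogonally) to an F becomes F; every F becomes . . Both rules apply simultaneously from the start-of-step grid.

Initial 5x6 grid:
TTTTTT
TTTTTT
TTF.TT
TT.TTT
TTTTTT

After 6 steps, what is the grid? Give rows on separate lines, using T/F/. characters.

Step 1: 2 trees catch fire, 1 burn out
  TTTTTT
  TTFTTT
  TF..TT
  TT.TTT
  TTTTTT
Step 2: 5 trees catch fire, 2 burn out
  TTFTTT
  TF.FTT
  F...TT
  TF.TTT
  TTTTTT
Step 3: 6 trees catch fire, 5 burn out
  TF.FTT
  F...FT
  ....TT
  F..TTT
  TFTTTT
Step 4: 6 trees catch fire, 6 burn out
  F...FT
  .....F
  ....FT
  ...TTT
  F.FTTT
Step 5: 4 trees catch fire, 6 burn out
  .....F
  ......
  .....F
  ...TFT
  ...FTT
Step 6: 3 trees catch fire, 4 burn out
  ......
  ......
  ......
  ...F.F
  ....FT

......
......
......
...F.F
....FT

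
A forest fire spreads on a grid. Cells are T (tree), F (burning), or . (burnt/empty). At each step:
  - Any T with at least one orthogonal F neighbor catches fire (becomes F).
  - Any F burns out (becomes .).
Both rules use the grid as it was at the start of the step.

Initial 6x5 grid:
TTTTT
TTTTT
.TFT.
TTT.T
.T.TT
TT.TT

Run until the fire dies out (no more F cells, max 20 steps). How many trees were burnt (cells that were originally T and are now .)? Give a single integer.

Step 1: +4 fires, +1 burnt (F count now 4)
Step 2: +4 fires, +4 burnt (F count now 4)
Step 3: +6 fires, +4 burnt (F count now 6)
Step 4: +3 fires, +6 burnt (F count now 3)
Step 5: +1 fires, +3 burnt (F count now 1)
Step 6: +0 fires, +1 burnt (F count now 0)
Fire out after step 6
Initially T: 23, now '.': 25
Total burnt (originally-T cells now '.'): 18

Answer: 18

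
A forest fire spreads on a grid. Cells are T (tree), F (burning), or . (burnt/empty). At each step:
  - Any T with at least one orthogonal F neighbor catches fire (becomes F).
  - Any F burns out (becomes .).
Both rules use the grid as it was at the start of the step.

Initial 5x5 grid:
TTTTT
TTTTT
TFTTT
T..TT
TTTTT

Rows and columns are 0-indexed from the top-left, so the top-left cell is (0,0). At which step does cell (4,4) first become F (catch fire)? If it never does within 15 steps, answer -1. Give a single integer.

Step 1: cell (4,4)='T' (+3 fires, +1 burnt)
Step 2: cell (4,4)='T' (+5 fires, +3 burnt)
Step 3: cell (4,4)='T' (+6 fires, +5 burnt)
Step 4: cell (4,4)='T' (+5 fires, +6 burnt)
Step 5: cell (4,4)='F' (+3 fires, +5 burnt)
  -> target ignites at step 5
Step 6: cell (4,4)='.' (+0 fires, +3 burnt)
  fire out at step 6

5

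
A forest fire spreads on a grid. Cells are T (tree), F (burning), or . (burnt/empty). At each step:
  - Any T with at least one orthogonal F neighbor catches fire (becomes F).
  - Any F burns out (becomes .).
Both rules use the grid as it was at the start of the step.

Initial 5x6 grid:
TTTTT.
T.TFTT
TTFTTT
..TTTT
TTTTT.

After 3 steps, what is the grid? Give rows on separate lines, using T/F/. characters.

Step 1: 6 trees catch fire, 2 burn out
  TTTFT.
  T.F.FT
  TF.FTT
  ..FTTT
  TTTTT.
Step 2: 7 trees catch fire, 6 burn out
  TTF.F.
  T....F
  F...FT
  ...FTT
  TTFTT.
Step 3: 6 trees catch fire, 7 burn out
  TF....
  F.....
  .....F
  ....FT
  TF.FT.

TF....
F.....
.....F
....FT
TF.FT.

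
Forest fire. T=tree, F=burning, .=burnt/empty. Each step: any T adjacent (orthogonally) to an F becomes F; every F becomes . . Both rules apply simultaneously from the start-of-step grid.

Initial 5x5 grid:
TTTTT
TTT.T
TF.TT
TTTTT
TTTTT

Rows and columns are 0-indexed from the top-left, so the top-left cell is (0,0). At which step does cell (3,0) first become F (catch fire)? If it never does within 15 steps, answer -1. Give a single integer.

Step 1: cell (3,0)='T' (+3 fires, +1 burnt)
Step 2: cell (3,0)='F' (+6 fires, +3 burnt)
  -> target ignites at step 2
Step 3: cell (3,0)='.' (+5 fires, +6 burnt)
Step 4: cell (3,0)='.' (+4 fires, +5 burnt)
Step 5: cell (3,0)='.' (+3 fires, +4 burnt)
Step 6: cell (3,0)='.' (+1 fires, +3 burnt)
Step 7: cell (3,0)='.' (+0 fires, +1 burnt)
  fire out at step 7

2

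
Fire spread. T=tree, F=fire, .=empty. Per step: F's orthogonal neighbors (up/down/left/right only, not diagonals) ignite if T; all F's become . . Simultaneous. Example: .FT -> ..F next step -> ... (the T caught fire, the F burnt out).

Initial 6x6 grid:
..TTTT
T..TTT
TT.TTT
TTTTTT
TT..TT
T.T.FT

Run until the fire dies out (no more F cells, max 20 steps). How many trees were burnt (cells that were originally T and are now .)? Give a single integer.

Answer: 25

Derivation:
Step 1: +2 fires, +1 burnt (F count now 2)
Step 2: +2 fires, +2 burnt (F count now 2)
Step 3: +3 fires, +2 burnt (F count now 3)
Step 4: +4 fires, +3 burnt (F count now 4)
Step 5: +4 fires, +4 burnt (F count now 4)
Step 6: +5 fires, +4 burnt (F count now 5)
Step 7: +3 fires, +5 burnt (F count now 3)
Step 8: +2 fires, +3 burnt (F count now 2)
Step 9: +0 fires, +2 burnt (F count now 0)
Fire out after step 9
Initially T: 26, now '.': 35
Total burnt (originally-T cells now '.'): 25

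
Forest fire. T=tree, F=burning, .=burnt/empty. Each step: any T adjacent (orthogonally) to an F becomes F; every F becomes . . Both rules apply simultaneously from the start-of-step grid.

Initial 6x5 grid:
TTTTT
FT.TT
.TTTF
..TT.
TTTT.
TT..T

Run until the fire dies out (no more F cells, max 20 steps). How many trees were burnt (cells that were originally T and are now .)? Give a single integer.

Step 1: +4 fires, +2 burnt (F count now 4)
Step 2: +6 fires, +4 burnt (F count now 6)
Step 3: +4 fires, +6 burnt (F count now 4)
Step 4: +1 fires, +4 burnt (F count now 1)
Step 5: +1 fires, +1 burnt (F count now 1)
Step 6: +2 fires, +1 burnt (F count now 2)
Step 7: +1 fires, +2 burnt (F count now 1)
Step 8: +0 fires, +1 burnt (F count now 0)
Fire out after step 8
Initially T: 20, now '.': 29
Total burnt (originally-T cells now '.'): 19

Answer: 19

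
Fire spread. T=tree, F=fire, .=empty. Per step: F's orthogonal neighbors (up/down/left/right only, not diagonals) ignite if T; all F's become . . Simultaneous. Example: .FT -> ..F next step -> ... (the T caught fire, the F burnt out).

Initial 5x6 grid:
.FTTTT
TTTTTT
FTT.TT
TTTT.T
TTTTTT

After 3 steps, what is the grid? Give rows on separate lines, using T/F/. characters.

Step 1: 5 trees catch fire, 2 burn out
  ..FTTT
  FFTTTT
  .FT.TT
  FTTT.T
  TTTTTT
Step 2: 5 trees catch fire, 5 burn out
  ...FTT
  ..FTTT
  ..F.TT
  .FTT.T
  FTTTTT
Step 3: 4 trees catch fire, 5 burn out
  ....FT
  ...FTT
  ....TT
  ..FT.T
  .FTTTT

....FT
...FTT
....TT
..FT.T
.FTTTT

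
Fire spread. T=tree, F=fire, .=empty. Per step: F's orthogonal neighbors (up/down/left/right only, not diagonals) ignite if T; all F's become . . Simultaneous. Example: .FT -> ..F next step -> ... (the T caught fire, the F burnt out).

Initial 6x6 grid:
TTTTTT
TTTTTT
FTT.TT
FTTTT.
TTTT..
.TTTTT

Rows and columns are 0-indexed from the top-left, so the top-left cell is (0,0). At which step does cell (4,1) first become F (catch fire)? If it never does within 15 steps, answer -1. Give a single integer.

Step 1: cell (4,1)='T' (+4 fires, +2 burnt)
Step 2: cell (4,1)='F' (+5 fires, +4 burnt)
  -> target ignites at step 2
Step 3: cell (4,1)='.' (+5 fires, +5 burnt)
Step 4: cell (4,1)='.' (+5 fires, +5 burnt)
Step 5: cell (4,1)='.' (+4 fires, +5 burnt)
Step 6: cell (4,1)='.' (+4 fires, +4 burnt)
Step 7: cell (4,1)='.' (+2 fires, +4 burnt)
Step 8: cell (4,1)='.' (+0 fires, +2 burnt)
  fire out at step 8

2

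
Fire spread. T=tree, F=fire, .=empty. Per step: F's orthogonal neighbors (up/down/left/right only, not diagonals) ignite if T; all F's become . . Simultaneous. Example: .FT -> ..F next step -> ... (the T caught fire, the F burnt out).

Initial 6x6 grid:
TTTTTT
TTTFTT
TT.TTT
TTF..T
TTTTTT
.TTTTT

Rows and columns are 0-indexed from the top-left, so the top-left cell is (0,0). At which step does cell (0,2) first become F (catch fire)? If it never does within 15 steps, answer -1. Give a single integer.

Step 1: cell (0,2)='T' (+6 fires, +2 burnt)
Step 2: cell (0,2)='F' (+10 fires, +6 burnt)
  -> target ignites at step 2
Step 3: cell (0,2)='.' (+9 fires, +10 burnt)
Step 4: cell (0,2)='.' (+4 fires, +9 burnt)
Step 5: cell (0,2)='.' (+1 fires, +4 burnt)
Step 6: cell (0,2)='.' (+0 fires, +1 burnt)
  fire out at step 6

2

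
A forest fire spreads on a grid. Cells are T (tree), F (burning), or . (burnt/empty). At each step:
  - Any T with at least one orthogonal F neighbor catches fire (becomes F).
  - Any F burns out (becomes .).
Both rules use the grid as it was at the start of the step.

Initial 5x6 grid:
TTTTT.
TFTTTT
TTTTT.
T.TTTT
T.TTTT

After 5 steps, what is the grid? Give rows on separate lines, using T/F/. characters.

Step 1: 4 trees catch fire, 1 burn out
  TFTTT.
  F.FTTT
  TFTTT.
  T.TTTT
  T.TTTT
Step 2: 5 trees catch fire, 4 burn out
  F.FTT.
  ...FTT
  F.FTT.
  T.TTTT
  T.TTTT
Step 3: 5 trees catch fire, 5 burn out
  ...FT.
  ....FT
  ...FT.
  F.FTTT
  T.TTTT
Step 4: 6 trees catch fire, 5 burn out
  ....F.
  .....F
  ....F.
  ...FTT
  F.FTTT
Step 5: 2 trees catch fire, 6 burn out
  ......
  ......
  ......
  ....FT
  ...FTT

......
......
......
....FT
...FTT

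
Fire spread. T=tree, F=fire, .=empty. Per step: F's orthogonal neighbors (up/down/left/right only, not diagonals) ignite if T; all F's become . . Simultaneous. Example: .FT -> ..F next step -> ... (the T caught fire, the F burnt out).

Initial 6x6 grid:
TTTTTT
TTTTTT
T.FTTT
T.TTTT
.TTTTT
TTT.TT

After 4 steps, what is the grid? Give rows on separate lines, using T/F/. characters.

Step 1: 3 trees catch fire, 1 burn out
  TTTTTT
  TTFTTT
  T..FTT
  T.FTTT
  .TTTTT
  TTT.TT
Step 2: 6 trees catch fire, 3 burn out
  TTFTTT
  TF.FTT
  T...FT
  T..FTT
  .TFTTT
  TTT.TT
Step 3: 9 trees catch fire, 6 burn out
  TF.FTT
  F...FT
  T....F
  T...FT
  .F.FTT
  TTF.TT
Step 4: 7 trees catch fire, 9 burn out
  F...FT
  .....F
  F.....
  T....F
  ....FT
  TF..TT

F...FT
.....F
F.....
T....F
....FT
TF..TT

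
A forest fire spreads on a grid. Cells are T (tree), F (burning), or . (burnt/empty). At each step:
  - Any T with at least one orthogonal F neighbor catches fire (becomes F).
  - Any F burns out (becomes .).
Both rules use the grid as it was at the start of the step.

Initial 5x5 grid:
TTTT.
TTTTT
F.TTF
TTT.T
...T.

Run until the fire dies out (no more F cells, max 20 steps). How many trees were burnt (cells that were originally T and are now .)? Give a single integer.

Step 1: +5 fires, +2 burnt (F count now 5)
Step 2: +5 fires, +5 burnt (F count now 5)
Step 3: +4 fires, +5 burnt (F count now 4)
Step 4: +1 fires, +4 burnt (F count now 1)
Step 5: +0 fires, +1 burnt (F count now 0)
Fire out after step 5
Initially T: 16, now '.': 24
Total burnt (originally-T cells now '.'): 15

Answer: 15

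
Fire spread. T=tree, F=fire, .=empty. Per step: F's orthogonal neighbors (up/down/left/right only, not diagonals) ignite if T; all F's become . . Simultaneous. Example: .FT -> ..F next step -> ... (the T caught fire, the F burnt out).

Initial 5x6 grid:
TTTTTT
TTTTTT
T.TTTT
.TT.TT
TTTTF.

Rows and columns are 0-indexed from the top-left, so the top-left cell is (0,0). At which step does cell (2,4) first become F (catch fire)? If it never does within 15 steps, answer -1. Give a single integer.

Step 1: cell (2,4)='T' (+2 fires, +1 burnt)
Step 2: cell (2,4)='F' (+3 fires, +2 burnt)
  -> target ignites at step 2
Step 3: cell (2,4)='.' (+5 fires, +3 burnt)
Step 4: cell (2,4)='.' (+6 fires, +5 burnt)
Step 5: cell (2,4)='.' (+3 fires, +6 burnt)
Step 6: cell (2,4)='.' (+2 fires, +3 burnt)
Step 7: cell (2,4)='.' (+2 fires, +2 burnt)
Step 8: cell (2,4)='.' (+2 fires, +2 burnt)
Step 9: cell (2,4)='.' (+0 fires, +2 burnt)
  fire out at step 9

2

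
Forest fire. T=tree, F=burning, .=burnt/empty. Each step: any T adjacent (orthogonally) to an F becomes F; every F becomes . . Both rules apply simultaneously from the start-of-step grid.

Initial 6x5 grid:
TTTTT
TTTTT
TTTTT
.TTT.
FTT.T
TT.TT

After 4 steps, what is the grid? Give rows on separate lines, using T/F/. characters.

Step 1: 2 trees catch fire, 1 burn out
  TTTTT
  TTTTT
  TTTTT
  .TTT.
  .FT.T
  FT.TT
Step 2: 3 trees catch fire, 2 burn out
  TTTTT
  TTTTT
  TTTTT
  .FTT.
  ..F.T
  .F.TT
Step 3: 2 trees catch fire, 3 burn out
  TTTTT
  TTTTT
  TFTTT
  ..FT.
  ....T
  ...TT
Step 4: 4 trees catch fire, 2 burn out
  TTTTT
  TFTTT
  F.FTT
  ...F.
  ....T
  ...TT

TTTTT
TFTTT
F.FTT
...F.
....T
...TT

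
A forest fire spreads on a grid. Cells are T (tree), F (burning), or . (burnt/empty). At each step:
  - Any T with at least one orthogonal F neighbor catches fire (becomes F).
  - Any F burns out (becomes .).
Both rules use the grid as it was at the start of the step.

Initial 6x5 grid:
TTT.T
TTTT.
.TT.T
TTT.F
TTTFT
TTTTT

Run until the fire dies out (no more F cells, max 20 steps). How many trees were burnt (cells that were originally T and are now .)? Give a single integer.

Answer: 22

Derivation:
Step 1: +4 fires, +2 burnt (F count now 4)
Step 2: +4 fires, +4 burnt (F count now 4)
Step 3: +4 fires, +4 burnt (F count now 4)
Step 4: +4 fires, +4 burnt (F count now 4)
Step 5: +3 fires, +4 burnt (F count now 3)
Step 6: +2 fires, +3 burnt (F count now 2)
Step 7: +1 fires, +2 burnt (F count now 1)
Step 8: +0 fires, +1 burnt (F count now 0)
Fire out after step 8
Initially T: 23, now '.': 29
Total burnt (originally-T cells now '.'): 22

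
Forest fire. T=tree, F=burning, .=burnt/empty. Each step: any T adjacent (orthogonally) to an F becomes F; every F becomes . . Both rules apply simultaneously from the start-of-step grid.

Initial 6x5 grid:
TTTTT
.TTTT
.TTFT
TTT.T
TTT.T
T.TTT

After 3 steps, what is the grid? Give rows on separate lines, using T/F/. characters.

Step 1: 3 trees catch fire, 1 burn out
  TTTTT
  .TTFT
  .TF.F
  TTT.T
  TTT.T
  T.TTT
Step 2: 6 trees catch fire, 3 burn out
  TTTFT
  .TF.F
  .F...
  TTF.F
  TTT.T
  T.TTT
Step 3: 6 trees catch fire, 6 burn out
  TTF.F
  .F...
  .....
  TF...
  TTF.F
  T.TTT

TTF.F
.F...
.....
TF...
TTF.F
T.TTT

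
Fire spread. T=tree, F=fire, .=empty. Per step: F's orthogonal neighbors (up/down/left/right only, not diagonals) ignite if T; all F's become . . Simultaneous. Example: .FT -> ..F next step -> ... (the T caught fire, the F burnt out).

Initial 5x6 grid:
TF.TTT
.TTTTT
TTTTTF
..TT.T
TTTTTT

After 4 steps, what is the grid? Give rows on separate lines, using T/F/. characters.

Step 1: 5 trees catch fire, 2 burn out
  F..TTT
  .FTTTF
  TTTTF.
  ..TT.F
  TTTTTT
Step 2: 6 trees catch fire, 5 burn out
  ...TTF
  ..FTF.
  TFTF..
  ..TT..
  TTTTTF
Step 3: 6 trees catch fire, 6 burn out
  ...TF.
  ...F..
  F.F...
  ..TF..
  TTTTF.
Step 4: 3 trees catch fire, 6 burn out
  ...F..
  ......
  ......
  ..F...
  TTTF..

...F..
......
......
..F...
TTTF..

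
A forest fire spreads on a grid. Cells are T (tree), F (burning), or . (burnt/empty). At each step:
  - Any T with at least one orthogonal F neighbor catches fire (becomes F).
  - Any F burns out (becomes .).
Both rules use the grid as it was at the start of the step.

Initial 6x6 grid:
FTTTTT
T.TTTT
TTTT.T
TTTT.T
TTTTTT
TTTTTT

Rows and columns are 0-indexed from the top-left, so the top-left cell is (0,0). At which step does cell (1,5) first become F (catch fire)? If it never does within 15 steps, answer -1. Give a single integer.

Step 1: cell (1,5)='T' (+2 fires, +1 burnt)
Step 2: cell (1,5)='T' (+2 fires, +2 burnt)
Step 3: cell (1,5)='T' (+4 fires, +2 burnt)
Step 4: cell (1,5)='T' (+5 fires, +4 burnt)
Step 5: cell (1,5)='T' (+6 fires, +5 burnt)
Step 6: cell (1,5)='F' (+4 fires, +6 burnt)
  -> target ignites at step 6
Step 7: cell (1,5)='.' (+3 fires, +4 burnt)
Step 8: cell (1,5)='.' (+3 fires, +3 burnt)
Step 9: cell (1,5)='.' (+2 fires, +3 burnt)
Step 10: cell (1,5)='.' (+1 fires, +2 burnt)
Step 11: cell (1,5)='.' (+0 fires, +1 burnt)
  fire out at step 11

6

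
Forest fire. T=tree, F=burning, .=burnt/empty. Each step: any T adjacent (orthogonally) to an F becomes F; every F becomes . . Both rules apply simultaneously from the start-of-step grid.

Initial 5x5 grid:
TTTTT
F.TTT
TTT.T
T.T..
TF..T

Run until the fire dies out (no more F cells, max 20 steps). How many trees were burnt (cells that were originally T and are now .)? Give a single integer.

Step 1: +3 fires, +2 burnt (F count now 3)
Step 2: +3 fires, +3 burnt (F count now 3)
Step 3: +2 fires, +3 burnt (F count now 2)
Step 4: +3 fires, +2 burnt (F count now 3)
Step 5: +2 fires, +3 burnt (F count now 2)
Step 6: +1 fires, +2 burnt (F count now 1)
Step 7: +1 fires, +1 burnt (F count now 1)
Step 8: +0 fires, +1 burnt (F count now 0)
Fire out after step 8
Initially T: 16, now '.': 24
Total burnt (originally-T cells now '.'): 15

Answer: 15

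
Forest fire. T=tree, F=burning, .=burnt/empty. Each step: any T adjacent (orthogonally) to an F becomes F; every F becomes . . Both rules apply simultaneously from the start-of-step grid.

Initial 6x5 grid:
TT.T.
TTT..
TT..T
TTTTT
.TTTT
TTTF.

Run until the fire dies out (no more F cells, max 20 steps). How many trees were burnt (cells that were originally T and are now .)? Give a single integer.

Step 1: +2 fires, +1 burnt (F count now 2)
Step 2: +4 fires, +2 burnt (F count now 4)
Step 3: +4 fires, +4 burnt (F count now 4)
Step 4: +2 fires, +4 burnt (F count now 2)
Step 5: +2 fires, +2 burnt (F count now 2)
Step 6: +2 fires, +2 burnt (F count now 2)
Step 7: +3 fires, +2 burnt (F count now 3)
Step 8: +1 fires, +3 burnt (F count now 1)
Step 9: +0 fires, +1 burnt (F count now 0)
Fire out after step 9
Initially T: 21, now '.': 29
Total burnt (originally-T cells now '.'): 20

Answer: 20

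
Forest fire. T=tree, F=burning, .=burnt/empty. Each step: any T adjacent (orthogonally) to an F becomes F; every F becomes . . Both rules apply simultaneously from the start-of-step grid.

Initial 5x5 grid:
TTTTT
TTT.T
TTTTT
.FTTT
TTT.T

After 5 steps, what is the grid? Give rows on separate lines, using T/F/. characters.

Step 1: 3 trees catch fire, 1 burn out
  TTTTT
  TTT.T
  TFTTT
  ..FTT
  TFT.T
Step 2: 6 trees catch fire, 3 burn out
  TTTTT
  TFT.T
  F.FTT
  ...FT
  F.F.T
Step 3: 5 trees catch fire, 6 burn out
  TFTTT
  F.F.T
  ...FT
  ....F
  ....T
Step 4: 4 trees catch fire, 5 burn out
  F.FTT
  ....T
  ....F
  .....
  ....F
Step 5: 2 trees catch fire, 4 burn out
  ...FT
  ....F
  .....
  .....
  .....

...FT
....F
.....
.....
.....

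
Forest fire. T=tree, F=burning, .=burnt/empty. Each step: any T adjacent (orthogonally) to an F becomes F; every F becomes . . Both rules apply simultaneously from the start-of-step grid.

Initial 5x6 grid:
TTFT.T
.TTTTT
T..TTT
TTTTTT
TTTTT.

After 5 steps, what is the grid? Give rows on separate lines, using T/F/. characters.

Step 1: 3 trees catch fire, 1 burn out
  TF.F.T
  .TFTTT
  T..TTT
  TTTTTT
  TTTTT.
Step 2: 3 trees catch fire, 3 burn out
  F....T
  .F.FTT
  T..TTT
  TTTTTT
  TTTTT.
Step 3: 2 trees catch fire, 3 burn out
  .....T
  ....FT
  T..FTT
  TTTTTT
  TTTTT.
Step 4: 3 trees catch fire, 2 burn out
  .....T
  .....F
  T...FT
  TTTFTT
  TTTTT.
Step 5: 5 trees catch fire, 3 burn out
  .....F
  ......
  T....F
  TTF.FT
  TTTFT.

.....F
......
T....F
TTF.FT
TTTFT.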